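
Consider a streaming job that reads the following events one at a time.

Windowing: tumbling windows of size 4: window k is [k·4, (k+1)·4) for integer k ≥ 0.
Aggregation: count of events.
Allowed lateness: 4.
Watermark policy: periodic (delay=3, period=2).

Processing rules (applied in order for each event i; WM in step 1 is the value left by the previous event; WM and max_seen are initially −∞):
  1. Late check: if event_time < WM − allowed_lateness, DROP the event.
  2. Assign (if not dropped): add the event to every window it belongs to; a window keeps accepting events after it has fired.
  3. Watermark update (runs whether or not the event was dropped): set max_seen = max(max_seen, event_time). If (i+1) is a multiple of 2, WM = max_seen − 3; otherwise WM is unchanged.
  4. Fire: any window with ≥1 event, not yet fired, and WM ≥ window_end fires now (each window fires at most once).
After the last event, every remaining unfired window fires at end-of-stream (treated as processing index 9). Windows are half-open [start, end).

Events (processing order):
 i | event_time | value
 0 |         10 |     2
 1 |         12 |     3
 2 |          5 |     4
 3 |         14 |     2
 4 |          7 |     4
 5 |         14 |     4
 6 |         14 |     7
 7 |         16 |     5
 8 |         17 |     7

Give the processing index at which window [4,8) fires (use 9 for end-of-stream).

i=0 t=10 v=2: → [8,12); WM=−∞
i=1 t=12 v=3: → [12,16); WM=9
i=2 t=5 v=4: → [4,8); WM=9; [4,8) fires=1
i=3 t=14 v=2: → [12,16); WM=11
i=4 t=7 v=4: → [4,8); WM=11
i=5 t=14 v=4: → [12,16); WM=11
i=6 t=14 v=7: → [12,16); WM=11
i=7 t=16 v=5: → [16,20); WM=13; [8,12) fires=1
i=8 t=17 v=7: → [16,20); WM=13

2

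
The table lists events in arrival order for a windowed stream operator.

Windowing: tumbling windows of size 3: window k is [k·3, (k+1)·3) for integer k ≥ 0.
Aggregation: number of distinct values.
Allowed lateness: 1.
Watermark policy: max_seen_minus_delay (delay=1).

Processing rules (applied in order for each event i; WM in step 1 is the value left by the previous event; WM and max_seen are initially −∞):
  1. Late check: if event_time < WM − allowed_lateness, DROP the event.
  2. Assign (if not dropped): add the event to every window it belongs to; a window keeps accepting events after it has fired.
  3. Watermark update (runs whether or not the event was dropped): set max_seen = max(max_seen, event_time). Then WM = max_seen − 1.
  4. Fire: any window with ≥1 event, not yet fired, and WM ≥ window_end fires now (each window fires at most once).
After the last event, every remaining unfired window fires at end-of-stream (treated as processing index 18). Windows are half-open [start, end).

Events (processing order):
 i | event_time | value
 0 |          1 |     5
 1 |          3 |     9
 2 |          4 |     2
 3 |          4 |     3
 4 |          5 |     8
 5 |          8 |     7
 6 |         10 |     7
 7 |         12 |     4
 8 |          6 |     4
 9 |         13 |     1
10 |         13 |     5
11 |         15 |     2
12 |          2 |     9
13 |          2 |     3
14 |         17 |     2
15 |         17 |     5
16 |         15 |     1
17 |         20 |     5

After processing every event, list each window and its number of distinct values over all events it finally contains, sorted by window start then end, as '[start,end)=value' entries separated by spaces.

[0,3)=1 [3,6)=4 [6,9)=1 [9,12)=1 [12,15)=3 [15,18)=3 [18,21)=1

i=0 t=1 v=5: → [0,3); WM=0
i=1 t=3 v=9: → [3,6); WM=2
i=2 t=4 v=2: → [3,6); WM=3; [0,3) fires=1
i=3 t=4 v=3: → [3,6); WM=3
i=4 t=5 v=8: → [3,6); WM=4
i=5 t=8 v=7: → [6,9); WM=7; [3,6) fires=4
i=6 t=10 v=7: → [9,12); WM=9; [6,9) fires=1
i=7 t=12 v=4: → [12,15); WM=11
i=8 t=6 v=4: DROP (t<11-1); WM=11
i=9 t=13 v=1: → [12,15); WM=12; [9,12) fires=1
i=10 t=13 v=5: → [12,15); WM=12
i=11 t=15 v=2: → [15,18); WM=14
i=12 t=2 v=9: DROP (t<14-1); WM=14
i=13 t=2 v=3: DROP (t<14-1); WM=14
i=14 t=17 v=2: → [15,18); WM=16; [12,15) fires=3
i=15 t=17 v=5: → [15,18); WM=16
i=16 t=15 v=1: → [15,18); WM=16
i=17 t=20 v=5: → [18,21); WM=19; [15,18) fires=3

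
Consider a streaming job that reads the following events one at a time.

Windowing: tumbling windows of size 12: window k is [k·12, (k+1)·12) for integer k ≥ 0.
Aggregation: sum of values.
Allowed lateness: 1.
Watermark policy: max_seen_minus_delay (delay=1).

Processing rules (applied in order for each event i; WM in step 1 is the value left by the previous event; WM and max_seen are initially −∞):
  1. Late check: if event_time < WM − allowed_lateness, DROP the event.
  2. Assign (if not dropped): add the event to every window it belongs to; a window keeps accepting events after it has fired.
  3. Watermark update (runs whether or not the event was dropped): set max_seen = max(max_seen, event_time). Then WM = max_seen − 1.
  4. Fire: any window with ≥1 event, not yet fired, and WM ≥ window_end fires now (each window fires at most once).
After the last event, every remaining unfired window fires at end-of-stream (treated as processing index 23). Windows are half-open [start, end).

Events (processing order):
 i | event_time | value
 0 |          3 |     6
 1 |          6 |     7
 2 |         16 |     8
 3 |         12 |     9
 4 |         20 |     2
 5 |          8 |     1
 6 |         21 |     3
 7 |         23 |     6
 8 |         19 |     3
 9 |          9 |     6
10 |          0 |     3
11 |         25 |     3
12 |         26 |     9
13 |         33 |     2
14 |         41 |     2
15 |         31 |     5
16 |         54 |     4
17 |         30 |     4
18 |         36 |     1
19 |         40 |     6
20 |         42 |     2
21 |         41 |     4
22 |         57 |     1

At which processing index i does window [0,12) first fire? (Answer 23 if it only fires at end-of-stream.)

2

i=0 t=3 v=6: → [0,12); WM=2
i=1 t=6 v=7: → [0,12); WM=5
i=2 t=16 v=8: → [12,24); WM=15; [0,12) fires=13
i=3 t=12 v=9: DROP (t<15-1); WM=15
i=4 t=20 v=2: → [12,24); WM=19
i=5 t=8 v=1: DROP (t<19-1); WM=19
i=6 t=21 v=3: → [12,24); WM=20
i=7 t=23 v=6: → [12,24); WM=22
i=8 t=19 v=3: DROP (t<22-1); WM=22
i=9 t=9 v=6: DROP (t<22-1); WM=22
i=10 t=0 v=3: DROP (t<22-1); WM=22
i=11 t=25 v=3: → [24,36); WM=24; [12,24) fires=19
i=12 t=26 v=9: → [24,36); WM=25
i=13 t=33 v=2: → [24,36); WM=32
i=14 t=41 v=2: → [36,48); WM=40; [24,36) fires=14
i=15 t=31 v=5: DROP (t<40-1); WM=40
i=16 t=54 v=4: → [48,60); WM=53; [36,48) fires=2
i=17 t=30 v=4: DROP (t<53-1); WM=53
i=18 t=36 v=1: DROP (t<53-1); WM=53
i=19 t=40 v=6: DROP (t<53-1); WM=53
i=20 t=42 v=2: DROP (t<53-1); WM=53
i=21 t=41 v=4: DROP (t<53-1); WM=53
i=22 t=57 v=1: → [48,60); WM=56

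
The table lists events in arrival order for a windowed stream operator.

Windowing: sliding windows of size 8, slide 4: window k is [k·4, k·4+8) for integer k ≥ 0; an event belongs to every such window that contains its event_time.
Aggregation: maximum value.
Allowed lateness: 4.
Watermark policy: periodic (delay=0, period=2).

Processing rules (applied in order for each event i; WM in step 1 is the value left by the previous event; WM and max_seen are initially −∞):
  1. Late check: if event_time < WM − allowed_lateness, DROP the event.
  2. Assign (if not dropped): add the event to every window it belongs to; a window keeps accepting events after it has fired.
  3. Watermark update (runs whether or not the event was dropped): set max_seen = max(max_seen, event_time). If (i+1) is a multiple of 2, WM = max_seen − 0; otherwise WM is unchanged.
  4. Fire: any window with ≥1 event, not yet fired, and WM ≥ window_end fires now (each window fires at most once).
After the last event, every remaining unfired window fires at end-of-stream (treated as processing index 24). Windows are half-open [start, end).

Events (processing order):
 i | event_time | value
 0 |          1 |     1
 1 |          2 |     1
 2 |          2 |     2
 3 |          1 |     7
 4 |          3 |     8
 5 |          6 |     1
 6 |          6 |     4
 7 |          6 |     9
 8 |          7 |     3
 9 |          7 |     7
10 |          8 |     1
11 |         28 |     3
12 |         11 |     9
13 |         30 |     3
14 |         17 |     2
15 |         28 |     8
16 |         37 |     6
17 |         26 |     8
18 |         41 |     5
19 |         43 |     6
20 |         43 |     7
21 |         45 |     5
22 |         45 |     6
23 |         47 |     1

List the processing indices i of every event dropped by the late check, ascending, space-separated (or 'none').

i=0 t=1 v=1: → [0,8); WM=−∞
i=1 t=2 v=1: → [0,8); WM=2
i=2 t=2 v=2: → [0,8); WM=2
i=3 t=1 v=7: → [0,8); WM=2
i=4 t=3 v=8: → [0,8); WM=2
i=5 t=6 v=1: → [4,12),[0,8); WM=6
i=6 t=6 v=4: → [4,12),[0,8); WM=6
i=7 t=6 v=9: → [4,12),[0,8); WM=6
i=8 t=7 v=3: → [4,12),[0,8); WM=6
i=9 t=7 v=7: → [4,12),[0,8); WM=7
i=10 t=8 v=1: → [8,16),[4,12); WM=7
i=11 t=28 v=3: → [28,36),[24,32); WM=28; [0,8) fires=9 [4,12) fires=9 [8,16) fires=1
i=12 t=11 v=9: DROP (t<28-4); WM=28
i=13 t=30 v=3: → [28,36),[24,32); WM=30
i=14 t=17 v=2: DROP (t<30-4); WM=30
i=15 t=28 v=8: → [28,36),[24,32); WM=30
i=16 t=37 v=6: → [36,44),[32,40); WM=30
i=17 t=26 v=8: → [24,32),[20,28); WM=37; [20,28) fires=8 [24,32) fires=8 [28,36) fires=8
i=18 t=41 v=5: → [40,48),[36,44); WM=37
i=19 t=43 v=6: → [40,48),[36,44); WM=43; [32,40) fires=6
i=20 t=43 v=7: → [40,48),[36,44); WM=43
i=21 t=45 v=5: → [44,52),[40,48); WM=45; [36,44) fires=7
i=22 t=45 v=6: → [44,52),[40,48); WM=45
i=23 t=47 v=1: → [44,52),[40,48); WM=47

12 14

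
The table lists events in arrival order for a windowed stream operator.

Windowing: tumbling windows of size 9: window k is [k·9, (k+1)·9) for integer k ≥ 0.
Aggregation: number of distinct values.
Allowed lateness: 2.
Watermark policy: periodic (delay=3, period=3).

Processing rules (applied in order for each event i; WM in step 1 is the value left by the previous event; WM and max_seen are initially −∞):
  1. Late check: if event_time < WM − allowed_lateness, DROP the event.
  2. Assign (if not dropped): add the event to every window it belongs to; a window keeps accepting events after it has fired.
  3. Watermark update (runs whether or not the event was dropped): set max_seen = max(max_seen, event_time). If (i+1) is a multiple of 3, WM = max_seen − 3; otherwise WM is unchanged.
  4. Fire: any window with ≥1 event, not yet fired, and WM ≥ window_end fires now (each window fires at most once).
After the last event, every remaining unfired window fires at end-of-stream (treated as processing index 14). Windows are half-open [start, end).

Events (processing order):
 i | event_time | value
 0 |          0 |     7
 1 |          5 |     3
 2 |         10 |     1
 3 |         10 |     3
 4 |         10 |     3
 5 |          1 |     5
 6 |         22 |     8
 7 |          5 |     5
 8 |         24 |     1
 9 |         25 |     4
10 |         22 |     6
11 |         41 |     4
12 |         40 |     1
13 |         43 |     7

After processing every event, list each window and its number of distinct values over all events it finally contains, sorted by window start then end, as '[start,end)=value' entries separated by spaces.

i=0 t=0 v=7: → [0,9); WM=−∞
i=1 t=5 v=3: → [0,9); WM=−∞
i=2 t=10 v=1: → [9,18); WM=7
i=3 t=10 v=3: → [9,18); WM=7
i=4 t=10 v=3: → [9,18); WM=7
i=5 t=1 v=5: DROP (t<7-2); WM=7
i=6 t=22 v=8: → [18,27); WM=7
i=7 t=5 v=5: → [0,9); WM=7
i=8 t=24 v=1: → [18,27); WM=21; [0,9) fires=3 [9,18) fires=2
i=9 t=25 v=4: → [18,27); WM=21
i=10 t=22 v=6: → [18,27); WM=21
i=11 t=41 v=4: → [36,45); WM=38; [18,27) fires=4
i=12 t=40 v=1: → [36,45); WM=38
i=13 t=43 v=7: → [36,45); WM=38

[0,9)=3 [9,18)=2 [18,27)=4 [36,45)=3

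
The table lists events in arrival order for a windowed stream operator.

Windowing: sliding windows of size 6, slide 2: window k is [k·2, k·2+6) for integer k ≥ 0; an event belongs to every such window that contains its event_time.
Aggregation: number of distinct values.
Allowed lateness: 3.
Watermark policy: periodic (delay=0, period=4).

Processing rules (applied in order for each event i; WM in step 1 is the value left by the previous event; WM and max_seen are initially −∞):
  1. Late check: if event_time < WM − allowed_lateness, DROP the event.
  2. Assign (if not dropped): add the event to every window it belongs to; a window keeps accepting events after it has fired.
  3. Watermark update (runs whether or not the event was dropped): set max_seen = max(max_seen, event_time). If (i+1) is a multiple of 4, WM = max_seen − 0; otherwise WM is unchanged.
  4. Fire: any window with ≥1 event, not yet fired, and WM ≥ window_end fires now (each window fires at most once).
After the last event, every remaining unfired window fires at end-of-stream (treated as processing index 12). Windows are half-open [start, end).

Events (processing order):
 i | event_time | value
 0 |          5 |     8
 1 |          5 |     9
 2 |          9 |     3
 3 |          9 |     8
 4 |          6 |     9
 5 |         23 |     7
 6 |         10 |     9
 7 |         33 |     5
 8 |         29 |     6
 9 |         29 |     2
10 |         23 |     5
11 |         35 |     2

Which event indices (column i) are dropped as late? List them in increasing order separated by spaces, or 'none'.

i=0 t=5 v=8: → [4,10),[2,8),[0,6); WM=−∞
i=1 t=5 v=9: → [4,10),[2,8),[0,6); WM=−∞
i=2 t=9 v=3: → [8,14),[6,12),[4,10); WM=−∞
i=3 t=9 v=8: → [8,14),[6,12),[4,10); WM=9; [0,6) fires=2 [2,8) fires=2
i=4 t=6 v=9: → [6,12),[4,10),[2,8); WM=9
i=5 t=23 v=7: → [22,28),[20,26),[18,24); WM=9
i=6 t=10 v=9: → [10,16),[8,14),[6,12); WM=9
i=7 t=33 v=5: → [32,38),[30,36),[28,34); WM=33; [4,10) fires=3 [6,12) fires=3 [8,14) fires=3 [10,16) fires=1 [18,24) fires=1 [20,26) fires=1 [22,28) fires=1
i=8 t=29 v=6: DROP (t<33-3); WM=33
i=9 t=29 v=2: DROP (t<33-3); WM=33
i=10 t=23 v=5: DROP (t<33-3); WM=33
i=11 t=35 v=2: → [34,40),[32,38),[30,36); WM=35; [28,34) fires=1

8 9 10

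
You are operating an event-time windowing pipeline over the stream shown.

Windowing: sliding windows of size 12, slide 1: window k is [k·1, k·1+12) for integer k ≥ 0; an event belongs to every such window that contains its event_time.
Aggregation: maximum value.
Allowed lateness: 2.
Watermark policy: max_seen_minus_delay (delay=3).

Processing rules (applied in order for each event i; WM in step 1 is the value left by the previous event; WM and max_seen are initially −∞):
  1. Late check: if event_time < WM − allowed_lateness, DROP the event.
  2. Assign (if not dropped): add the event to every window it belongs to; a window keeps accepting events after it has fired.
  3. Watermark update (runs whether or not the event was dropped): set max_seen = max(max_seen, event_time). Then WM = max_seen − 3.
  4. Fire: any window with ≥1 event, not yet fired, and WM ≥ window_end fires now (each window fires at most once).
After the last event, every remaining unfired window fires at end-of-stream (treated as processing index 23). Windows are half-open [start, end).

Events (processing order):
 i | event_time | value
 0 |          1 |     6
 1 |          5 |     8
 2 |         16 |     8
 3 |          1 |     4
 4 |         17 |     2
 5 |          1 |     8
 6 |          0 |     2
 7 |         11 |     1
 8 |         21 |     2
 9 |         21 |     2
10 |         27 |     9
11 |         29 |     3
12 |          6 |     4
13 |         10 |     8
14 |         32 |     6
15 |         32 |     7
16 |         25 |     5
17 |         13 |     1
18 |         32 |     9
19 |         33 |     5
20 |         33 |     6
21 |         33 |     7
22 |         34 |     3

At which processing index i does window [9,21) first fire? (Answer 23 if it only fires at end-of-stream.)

i=0 t=1 v=6: → [1,13),[0,12); WM=-2
i=1 t=5 v=8: → [5,17),[4,16),[3,15),[2,14),[1,13),[0,12); WM=2
i=2 t=16 v=8: → [16,28),[15,27),[14,26),[13,25),[12,24),[11,23),[10,22),[9,21),[8,20),[7,19),[6,18),[5,17); WM=13; [0,12) fires=8 [1,13) fires=8
i=3 t=1 v=4: DROP (t<13-2); WM=13
i=4 t=17 v=2: → [17,29),[16,28),[15,27),[14,26),[13,25),[12,24),[11,23),[10,22),[9,21),[8,20),[7,19),[6,18); WM=14; [2,14) fires=8
i=5 t=1 v=8: DROP (t<14-2); WM=14
i=6 t=0 v=2: DROP (t<14-2); WM=14
i=7 t=11 v=1: DROP (t<14-2); WM=14
i=8 t=21 v=2: → [21,33),[20,32),[19,31),[18,30),[17,29),[16,28),[15,27),[14,26),[13,25),[12,24),[11,23),[10,22); WM=18; [3,15) fires=8 [4,16) fires=8 [5,17) fires=8 [6,18) fires=8
i=9 t=21 v=2: → [21,33),[20,32),[19,31),[18,30),[17,29),[16,28),[15,27),[14,26),[13,25),[12,24),[11,23),[10,22); WM=18
i=10 t=27 v=9: → [27,39),[26,38),[25,37),[24,36),[23,35),[22,34),[21,33),[20,32),[19,31),[18,30),[17,29),[16,28); WM=24; [7,19) fires=8 [8,20) fires=8 [9,21) fires=8 [10,22) fires=8 [11,23) fires=8 [12,24) fires=8
i=11 t=29 v=3: → [29,41),[28,40),[27,39),[26,38),[25,37),[24,36),[23,35),[22,34),[21,33),[20,32),[19,31),[18,30); WM=26; [13,25) fires=8 [14,26) fires=8
i=12 t=6 v=4: DROP (t<26-2); WM=26
i=13 t=10 v=8: DROP (t<26-2); WM=26
i=14 t=32 v=6: → [32,44),[31,43),[30,42),[29,41),[28,40),[27,39),[26,38),[25,37),[24,36),[23,35),[22,34),[21,33); WM=29; [15,27) fires=8 [16,28) fires=9 [17,29) fires=9
i=15 t=32 v=7: → [32,44),[31,43),[30,42),[29,41),[28,40),[27,39),[26,38),[25,37),[24,36),[23,35),[22,34),[21,33); WM=29
i=16 t=25 v=5: DROP (t<29-2); WM=29
i=17 t=13 v=1: DROP (t<29-2); WM=29
i=18 t=32 v=9: → [32,44),[31,43),[30,42),[29,41),[28,40),[27,39),[26,38),[25,37),[24,36),[23,35),[22,34),[21,33); WM=29
i=19 t=33 v=5: → [33,45),[32,44),[31,43),[30,42),[29,41),[28,40),[27,39),[26,38),[25,37),[24,36),[23,35),[22,34); WM=30; [18,30) fires=9
i=20 t=33 v=6: → [33,45),[32,44),[31,43),[30,42),[29,41),[28,40),[27,39),[26,38),[25,37),[24,36),[23,35),[22,34); WM=30
i=21 t=33 v=7: → [33,45),[32,44),[31,43),[30,42),[29,41),[28,40),[27,39),[26,38),[25,37),[24,36),[23,35),[22,34); WM=30
i=22 t=34 v=3: → [34,46),[33,45),[32,44),[31,43),[30,42),[29,41),[28,40),[27,39),[26,38),[25,37),[24,36),[23,35); WM=31; [19,31) fires=9

10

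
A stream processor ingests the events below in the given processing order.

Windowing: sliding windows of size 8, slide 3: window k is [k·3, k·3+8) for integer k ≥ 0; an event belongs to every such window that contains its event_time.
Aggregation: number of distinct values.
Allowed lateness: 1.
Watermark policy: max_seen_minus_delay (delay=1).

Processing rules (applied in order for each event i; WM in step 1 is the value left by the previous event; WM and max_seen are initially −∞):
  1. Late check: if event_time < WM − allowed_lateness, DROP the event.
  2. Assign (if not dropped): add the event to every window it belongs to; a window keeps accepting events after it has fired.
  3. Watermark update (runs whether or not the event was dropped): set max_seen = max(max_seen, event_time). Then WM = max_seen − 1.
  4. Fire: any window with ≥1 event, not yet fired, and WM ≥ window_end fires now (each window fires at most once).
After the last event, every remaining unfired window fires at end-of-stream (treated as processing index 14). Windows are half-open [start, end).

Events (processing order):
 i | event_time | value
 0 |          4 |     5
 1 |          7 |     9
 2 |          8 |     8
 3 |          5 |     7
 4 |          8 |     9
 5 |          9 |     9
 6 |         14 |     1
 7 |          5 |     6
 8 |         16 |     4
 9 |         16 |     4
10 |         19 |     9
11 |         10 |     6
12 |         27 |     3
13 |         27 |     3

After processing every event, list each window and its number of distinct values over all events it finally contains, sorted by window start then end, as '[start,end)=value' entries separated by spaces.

[0,8)=2 [3,11)=3 [6,14)=2 [9,17)=3 [12,20)=3 [15,23)=2 [18,26)=1 [21,29)=1 [24,32)=1 [27,35)=1

i=0 t=4 v=5: → [3,11),[0,8); WM=3
i=1 t=7 v=9: → [6,14),[3,11),[0,8); WM=6
i=2 t=8 v=8: → [6,14),[3,11); WM=7
i=3 t=5 v=7: DROP (t<7-1); WM=7
i=4 t=8 v=9: → [6,14),[3,11); WM=7
i=5 t=9 v=9: → [9,17),[6,14),[3,11); WM=8; [0,8) fires=2
i=6 t=14 v=1: → [12,20),[9,17); WM=13; [3,11) fires=3
i=7 t=5 v=6: DROP (t<13-1); WM=13
i=8 t=16 v=4: → [15,23),[12,20),[9,17); WM=15; [6,14) fires=2
i=9 t=16 v=4: → [15,23),[12,20),[9,17); WM=15
i=10 t=19 v=9: → [18,26),[15,23),[12,20); WM=18; [9,17) fires=3
i=11 t=10 v=6: DROP (t<18-1); WM=18
i=12 t=27 v=3: → [27,35),[24,32),[21,29); WM=26; [12,20) fires=3 [15,23) fires=2 [18,26) fires=1
i=13 t=27 v=3: → [27,35),[24,32),[21,29); WM=26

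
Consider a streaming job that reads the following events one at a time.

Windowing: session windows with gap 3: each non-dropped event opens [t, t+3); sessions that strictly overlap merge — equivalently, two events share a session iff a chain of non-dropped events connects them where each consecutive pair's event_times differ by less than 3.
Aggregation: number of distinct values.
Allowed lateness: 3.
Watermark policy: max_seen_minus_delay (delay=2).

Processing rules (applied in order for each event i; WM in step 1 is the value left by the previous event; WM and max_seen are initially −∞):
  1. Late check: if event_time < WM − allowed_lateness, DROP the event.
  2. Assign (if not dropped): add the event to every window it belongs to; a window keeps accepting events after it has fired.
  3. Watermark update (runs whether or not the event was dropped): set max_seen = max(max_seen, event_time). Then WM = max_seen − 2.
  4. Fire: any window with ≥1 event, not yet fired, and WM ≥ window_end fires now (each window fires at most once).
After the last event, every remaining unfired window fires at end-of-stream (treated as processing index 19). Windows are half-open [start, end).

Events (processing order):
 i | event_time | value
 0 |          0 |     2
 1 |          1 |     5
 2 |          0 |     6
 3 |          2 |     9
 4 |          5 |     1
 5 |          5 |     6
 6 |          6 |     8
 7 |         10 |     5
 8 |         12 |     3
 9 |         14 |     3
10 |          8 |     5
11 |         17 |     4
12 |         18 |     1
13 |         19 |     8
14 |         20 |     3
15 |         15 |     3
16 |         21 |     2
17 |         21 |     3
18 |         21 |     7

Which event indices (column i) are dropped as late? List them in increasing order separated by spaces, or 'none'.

10

i=0 t=0 v=2: → [0,3); WM=-2
i=1 t=1 v=5: → [0,4); WM=-1
i=2 t=0 v=6: → [0,4); WM=-1
i=3 t=2 v=9: → [0,5); WM=0
i=4 t=5 v=1: → [5,8); WM=3
i=5 t=5 v=6: → [5,8); WM=3
i=6 t=6 v=8: → [5,9); WM=4
i=7 t=10 v=5: → [10,13); WM=8
i=8 t=12 v=3: → [10,15); WM=10
i=9 t=14 v=3: → [10,17); WM=12
i=10 t=8 v=5: DROP (t<12-3); WM=12
i=11 t=17 v=4: → [17,20); WM=15
i=12 t=18 v=1: → [17,21); WM=16
i=13 t=19 v=8: → [17,22); WM=17
i=14 t=20 v=3: → [17,23); WM=18
i=15 t=15 v=3: → [10,23); WM=18
i=16 t=21 v=2: → [10,24); WM=19
i=17 t=21 v=3: → [10,24); WM=19
i=18 t=21 v=7: → [10,24); WM=19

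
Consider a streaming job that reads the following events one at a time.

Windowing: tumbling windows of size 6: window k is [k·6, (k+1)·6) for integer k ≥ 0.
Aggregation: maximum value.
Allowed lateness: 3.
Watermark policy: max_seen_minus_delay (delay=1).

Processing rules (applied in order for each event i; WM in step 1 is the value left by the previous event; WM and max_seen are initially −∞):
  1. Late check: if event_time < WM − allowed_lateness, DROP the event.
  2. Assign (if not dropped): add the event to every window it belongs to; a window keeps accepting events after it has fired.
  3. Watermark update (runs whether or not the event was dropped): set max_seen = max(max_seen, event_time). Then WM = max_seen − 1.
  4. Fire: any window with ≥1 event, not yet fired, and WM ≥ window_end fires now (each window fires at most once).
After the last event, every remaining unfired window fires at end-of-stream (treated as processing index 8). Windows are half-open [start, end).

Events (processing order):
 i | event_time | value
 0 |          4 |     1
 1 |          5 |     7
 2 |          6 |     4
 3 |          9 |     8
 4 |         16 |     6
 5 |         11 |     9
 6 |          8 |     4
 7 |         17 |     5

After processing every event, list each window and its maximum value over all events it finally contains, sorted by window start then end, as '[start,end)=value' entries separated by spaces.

[0,6)=7 [6,12)=8 [12,18)=6

i=0 t=4 v=1: → [0,6); WM=3
i=1 t=5 v=7: → [0,6); WM=4
i=2 t=6 v=4: → [6,12); WM=5
i=3 t=9 v=8: → [6,12); WM=8; [0,6) fires=7
i=4 t=16 v=6: → [12,18); WM=15; [6,12) fires=8
i=5 t=11 v=9: DROP (t<15-3); WM=15
i=6 t=8 v=4: DROP (t<15-3); WM=15
i=7 t=17 v=5: → [12,18); WM=16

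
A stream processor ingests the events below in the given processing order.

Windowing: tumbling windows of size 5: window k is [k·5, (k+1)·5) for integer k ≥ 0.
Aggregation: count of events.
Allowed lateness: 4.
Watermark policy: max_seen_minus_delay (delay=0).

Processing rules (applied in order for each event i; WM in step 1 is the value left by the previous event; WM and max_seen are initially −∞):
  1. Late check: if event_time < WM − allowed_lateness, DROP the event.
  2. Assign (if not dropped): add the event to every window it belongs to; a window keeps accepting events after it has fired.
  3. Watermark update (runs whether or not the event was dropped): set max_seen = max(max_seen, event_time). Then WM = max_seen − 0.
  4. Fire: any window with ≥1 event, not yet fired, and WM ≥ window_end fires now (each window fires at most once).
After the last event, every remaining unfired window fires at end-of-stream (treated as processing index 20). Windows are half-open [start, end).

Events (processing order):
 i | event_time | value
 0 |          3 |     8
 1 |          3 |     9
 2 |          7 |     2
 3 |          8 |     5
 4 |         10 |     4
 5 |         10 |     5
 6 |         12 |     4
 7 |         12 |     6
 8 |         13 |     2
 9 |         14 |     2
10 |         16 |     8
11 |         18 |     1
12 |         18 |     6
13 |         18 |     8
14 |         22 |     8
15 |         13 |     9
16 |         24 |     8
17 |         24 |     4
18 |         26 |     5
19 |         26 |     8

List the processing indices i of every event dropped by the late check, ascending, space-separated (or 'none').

15

i=0 t=3 v=8: → [0,5); WM=3
i=1 t=3 v=9: → [0,5); WM=3
i=2 t=7 v=2: → [5,10); WM=7; [0,5) fires=2
i=3 t=8 v=5: → [5,10); WM=8
i=4 t=10 v=4: → [10,15); WM=10; [5,10) fires=2
i=5 t=10 v=5: → [10,15); WM=10
i=6 t=12 v=4: → [10,15); WM=12
i=7 t=12 v=6: → [10,15); WM=12
i=8 t=13 v=2: → [10,15); WM=13
i=9 t=14 v=2: → [10,15); WM=14
i=10 t=16 v=8: → [15,20); WM=16; [10,15) fires=6
i=11 t=18 v=1: → [15,20); WM=18
i=12 t=18 v=6: → [15,20); WM=18
i=13 t=18 v=8: → [15,20); WM=18
i=14 t=22 v=8: → [20,25); WM=22; [15,20) fires=4
i=15 t=13 v=9: DROP (t<22-4); WM=22
i=16 t=24 v=8: → [20,25); WM=24
i=17 t=24 v=4: → [20,25); WM=24
i=18 t=26 v=5: → [25,30); WM=26; [20,25) fires=3
i=19 t=26 v=8: → [25,30); WM=26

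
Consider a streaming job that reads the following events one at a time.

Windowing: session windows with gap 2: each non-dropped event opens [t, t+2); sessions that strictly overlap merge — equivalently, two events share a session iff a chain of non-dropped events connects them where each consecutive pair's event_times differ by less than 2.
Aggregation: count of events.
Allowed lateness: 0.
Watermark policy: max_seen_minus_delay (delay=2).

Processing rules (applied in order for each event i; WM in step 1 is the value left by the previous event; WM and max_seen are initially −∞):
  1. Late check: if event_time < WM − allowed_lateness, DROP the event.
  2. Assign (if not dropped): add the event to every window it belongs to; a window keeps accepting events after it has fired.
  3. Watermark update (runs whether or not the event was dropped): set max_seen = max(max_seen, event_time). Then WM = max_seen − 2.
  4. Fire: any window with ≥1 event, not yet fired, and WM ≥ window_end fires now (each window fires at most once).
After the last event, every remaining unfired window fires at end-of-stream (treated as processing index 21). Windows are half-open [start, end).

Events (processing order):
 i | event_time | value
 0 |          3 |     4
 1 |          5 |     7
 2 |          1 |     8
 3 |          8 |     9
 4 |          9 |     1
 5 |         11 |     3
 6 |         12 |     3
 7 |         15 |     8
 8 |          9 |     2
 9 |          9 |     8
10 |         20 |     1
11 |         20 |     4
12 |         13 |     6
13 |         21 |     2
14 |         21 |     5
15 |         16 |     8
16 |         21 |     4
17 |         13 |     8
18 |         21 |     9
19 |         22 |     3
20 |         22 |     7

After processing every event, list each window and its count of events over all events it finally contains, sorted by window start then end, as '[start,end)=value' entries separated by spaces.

[3,5)=1 [5,7)=1 [8,11)=2 [11,14)=2 [15,17)=1 [20,24)=8

i=0 t=3 v=4: → [3,5); WM=1
i=1 t=5 v=7: → [5,7); WM=3
i=2 t=1 v=8: DROP (t<3-0); WM=3
i=3 t=8 v=9: → [8,10); WM=6
i=4 t=9 v=1: → [8,11); WM=7
i=5 t=11 v=3: → [11,13); WM=9
i=6 t=12 v=3: → [11,14); WM=10
i=7 t=15 v=8: → [15,17); WM=13
i=8 t=9 v=2: DROP (t<13-0); WM=13
i=9 t=9 v=8: DROP (t<13-0); WM=13
i=10 t=20 v=1: → [20,22); WM=18
i=11 t=20 v=4: → [20,22); WM=18
i=12 t=13 v=6: DROP (t<18-0); WM=18
i=13 t=21 v=2: → [20,23); WM=19
i=14 t=21 v=5: → [20,23); WM=19
i=15 t=16 v=8: DROP (t<19-0); WM=19
i=16 t=21 v=4: → [20,23); WM=19
i=17 t=13 v=8: DROP (t<19-0); WM=19
i=18 t=21 v=9: → [20,23); WM=19
i=19 t=22 v=3: → [20,24); WM=20
i=20 t=22 v=7: → [20,24); WM=20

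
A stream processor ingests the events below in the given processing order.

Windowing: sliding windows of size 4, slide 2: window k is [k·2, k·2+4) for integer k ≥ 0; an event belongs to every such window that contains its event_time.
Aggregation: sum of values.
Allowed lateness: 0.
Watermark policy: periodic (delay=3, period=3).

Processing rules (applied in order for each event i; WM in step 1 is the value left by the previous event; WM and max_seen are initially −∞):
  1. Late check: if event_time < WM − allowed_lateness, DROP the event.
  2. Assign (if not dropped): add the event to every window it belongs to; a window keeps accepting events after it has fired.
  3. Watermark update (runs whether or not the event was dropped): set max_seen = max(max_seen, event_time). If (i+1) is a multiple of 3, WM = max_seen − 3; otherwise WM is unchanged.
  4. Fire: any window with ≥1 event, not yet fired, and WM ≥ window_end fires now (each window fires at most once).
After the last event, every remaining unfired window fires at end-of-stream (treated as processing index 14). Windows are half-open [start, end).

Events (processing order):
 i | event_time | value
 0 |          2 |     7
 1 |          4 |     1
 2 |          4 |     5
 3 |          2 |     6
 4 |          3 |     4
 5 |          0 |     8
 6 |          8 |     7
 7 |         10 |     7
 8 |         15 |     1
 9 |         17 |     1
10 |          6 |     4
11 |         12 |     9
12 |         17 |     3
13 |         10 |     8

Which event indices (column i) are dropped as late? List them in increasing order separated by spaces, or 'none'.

i=0 t=2 v=7: → [2,6),[0,4); WM=−∞
i=1 t=4 v=1: → [4,8),[2,6); WM=−∞
i=2 t=4 v=5: → [4,8),[2,6); WM=1
i=3 t=2 v=6: → [2,6),[0,4); WM=1
i=4 t=3 v=4: → [2,6),[0,4); WM=1
i=5 t=0 v=8: DROP (t<1-0); WM=1
i=6 t=8 v=7: → [8,12),[6,10); WM=1
i=7 t=10 v=7: → [10,14),[8,12); WM=1
i=8 t=15 v=1: → [14,18),[12,16); WM=12; [0,4) fires=17 [2,6) fires=23 [4,8) fires=6 [6,10) fires=7 [8,12) fires=14
i=9 t=17 v=1: → [16,20),[14,18); WM=12
i=10 t=6 v=4: DROP (t<12-0); WM=12
i=11 t=12 v=9: → [12,16),[10,14); WM=14; [10,14) fires=16
i=12 t=17 v=3: → [16,20),[14,18); WM=14
i=13 t=10 v=8: DROP (t<14-0); WM=14

5 10 13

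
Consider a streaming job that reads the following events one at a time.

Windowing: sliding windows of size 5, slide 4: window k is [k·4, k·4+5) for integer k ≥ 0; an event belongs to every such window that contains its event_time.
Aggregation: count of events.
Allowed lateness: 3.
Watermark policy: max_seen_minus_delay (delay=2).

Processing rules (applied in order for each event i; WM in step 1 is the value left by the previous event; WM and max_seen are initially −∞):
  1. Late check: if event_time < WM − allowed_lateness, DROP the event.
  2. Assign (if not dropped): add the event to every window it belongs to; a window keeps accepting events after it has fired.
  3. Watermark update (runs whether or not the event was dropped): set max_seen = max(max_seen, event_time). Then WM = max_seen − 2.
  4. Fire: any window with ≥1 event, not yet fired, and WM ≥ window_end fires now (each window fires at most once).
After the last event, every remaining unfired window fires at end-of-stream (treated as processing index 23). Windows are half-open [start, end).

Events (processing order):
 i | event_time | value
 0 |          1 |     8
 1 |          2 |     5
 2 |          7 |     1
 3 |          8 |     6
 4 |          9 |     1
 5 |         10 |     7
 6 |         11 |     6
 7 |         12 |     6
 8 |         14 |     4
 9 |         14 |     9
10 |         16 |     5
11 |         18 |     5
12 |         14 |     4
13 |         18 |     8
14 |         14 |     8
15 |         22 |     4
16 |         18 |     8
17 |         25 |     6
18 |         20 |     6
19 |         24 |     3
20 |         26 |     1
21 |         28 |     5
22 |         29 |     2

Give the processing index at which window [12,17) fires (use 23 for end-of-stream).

15

i=0 t=1 v=8: → [0,5); WM=-1
i=1 t=2 v=5: → [0,5); WM=0
i=2 t=7 v=1: → [4,9); WM=5; [0,5) fires=2
i=3 t=8 v=6: → [8,13),[4,9); WM=6
i=4 t=9 v=1: → [8,13); WM=7
i=5 t=10 v=7: → [8,13); WM=8
i=6 t=11 v=6: → [8,13); WM=9; [4,9) fires=2
i=7 t=12 v=6: → [12,17),[8,13); WM=10
i=8 t=14 v=4: → [12,17); WM=12
i=9 t=14 v=9: → [12,17); WM=12
i=10 t=16 v=5: → [16,21),[12,17); WM=14; [8,13) fires=5
i=11 t=18 v=5: → [16,21); WM=16
i=12 t=14 v=4: → [12,17); WM=16
i=13 t=18 v=8: → [16,21); WM=16
i=14 t=14 v=8: → [12,17); WM=16
i=15 t=22 v=4: → [20,25); WM=20; [12,17) fires=6
i=16 t=18 v=8: → [16,21); WM=20
i=17 t=25 v=6: → [24,29); WM=23; [16,21) fires=4
i=18 t=20 v=6: → [20,25),[16,21); WM=23
i=19 t=24 v=3: → [24,29),[20,25); WM=23
i=20 t=26 v=1: → [24,29); WM=24
i=21 t=28 v=5: → [28,33),[24,29); WM=26; [20,25) fires=3
i=22 t=29 v=2: → [28,33); WM=27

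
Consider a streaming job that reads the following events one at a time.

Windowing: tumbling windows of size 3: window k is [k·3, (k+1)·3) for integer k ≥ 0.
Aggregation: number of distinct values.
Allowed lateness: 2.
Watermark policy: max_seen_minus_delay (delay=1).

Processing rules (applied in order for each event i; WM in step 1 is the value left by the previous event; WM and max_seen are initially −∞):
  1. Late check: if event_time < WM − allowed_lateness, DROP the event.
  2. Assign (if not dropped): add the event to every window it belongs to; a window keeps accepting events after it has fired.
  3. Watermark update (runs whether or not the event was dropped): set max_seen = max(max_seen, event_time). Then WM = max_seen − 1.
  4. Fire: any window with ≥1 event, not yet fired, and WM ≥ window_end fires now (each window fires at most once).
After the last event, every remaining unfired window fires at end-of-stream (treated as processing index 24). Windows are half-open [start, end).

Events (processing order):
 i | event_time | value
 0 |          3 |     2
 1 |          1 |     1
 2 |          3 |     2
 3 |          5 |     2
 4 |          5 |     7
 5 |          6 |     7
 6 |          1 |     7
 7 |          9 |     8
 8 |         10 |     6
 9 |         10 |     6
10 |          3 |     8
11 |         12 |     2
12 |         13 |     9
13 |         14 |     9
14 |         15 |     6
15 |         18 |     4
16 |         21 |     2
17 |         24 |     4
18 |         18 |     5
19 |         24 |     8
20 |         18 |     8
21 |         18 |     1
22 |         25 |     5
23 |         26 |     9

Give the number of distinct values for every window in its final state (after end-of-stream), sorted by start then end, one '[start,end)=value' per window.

[0,3)=1 [3,6)=2 [6,9)=1 [9,12)=2 [12,15)=2 [15,18)=1 [18,21)=1 [21,24)=1 [24,27)=4

i=0 t=3 v=2: → [3,6); WM=2
i=1 t=1 v=1: → [0,3); WM=2
i=2 t=3 v=2: → [3,6); WM=2
i=3 t=5 v=2: → [3,6); WM=4; [0,3) fires=1
i=4 t=5 v=7: → [3,6); WM=4
i=5 t=6 v=7: → [6,9); WM=5
i=6 t=1 v=7: DROP (t<5-2); WM=5
i=7 t=9 v=8: → [9,12); WM=8; [3,6) fires=2
i=8 t=10 v=6: → [9,12); WM=9; [6,9) fires=1
i=9 t=10 v=6: → [9,12); WM=9
i=10 t=3 v=8: DROP (t<9-2); WM=9
i=11 t=12 v=2: → [12,15); WM=11
i=12 t=13 v=9: → [12,15); WM=12; [9,12) fires=2
i=13 t=14 v=9: → [12,15); WM=13
i=14 t=15 v=6: → [15,18); WM=14
i=15 t=18 v=4: → [18,21); WM=17; [12,15) fires=2
i=16 t=21 v=2: → [21,24); WM=20; [15,18) fires=1
i=17 t=24 v=4: → [24,27); WM=23; [18,21) fires=1
i=18 t=18 v=5: DROP (t<23-2); WM=23
i=19 t=24 v=8: → [24,27); WM=23
i=20 t=18 v=8: DROP (t<23-2); WM=23
i=21 t=18 v=1: DROP (t<23-2); WM=23
i=22 t=25 v=5: → [24,27); WM=24; [21,24) fires=1
i=23 t=26 v=9: → [24,27); WM=25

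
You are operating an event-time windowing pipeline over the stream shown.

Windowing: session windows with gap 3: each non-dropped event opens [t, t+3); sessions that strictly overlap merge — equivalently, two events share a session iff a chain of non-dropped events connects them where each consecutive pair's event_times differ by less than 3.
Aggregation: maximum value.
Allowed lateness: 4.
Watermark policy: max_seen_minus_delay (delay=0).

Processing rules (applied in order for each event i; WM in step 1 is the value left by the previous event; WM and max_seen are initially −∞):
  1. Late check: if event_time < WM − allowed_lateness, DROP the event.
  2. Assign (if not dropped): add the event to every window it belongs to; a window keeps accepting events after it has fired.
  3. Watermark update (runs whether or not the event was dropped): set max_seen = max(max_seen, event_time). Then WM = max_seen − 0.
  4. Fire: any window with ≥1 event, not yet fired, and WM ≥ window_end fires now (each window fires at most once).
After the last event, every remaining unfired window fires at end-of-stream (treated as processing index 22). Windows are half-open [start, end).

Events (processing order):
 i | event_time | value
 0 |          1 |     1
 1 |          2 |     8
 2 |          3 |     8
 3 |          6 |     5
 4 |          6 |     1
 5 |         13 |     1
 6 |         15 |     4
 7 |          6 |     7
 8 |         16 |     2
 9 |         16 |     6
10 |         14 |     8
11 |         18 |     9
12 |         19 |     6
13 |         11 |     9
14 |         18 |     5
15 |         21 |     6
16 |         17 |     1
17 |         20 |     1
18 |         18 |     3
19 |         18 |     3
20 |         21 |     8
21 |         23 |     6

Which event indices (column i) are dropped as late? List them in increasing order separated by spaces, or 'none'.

7 13

i=0 t=1 v=1: → [1,4); WM=1
i=1 t=2 v=8: → [1,5); WM=2
i=2 t=3 v=8: → [1,6); WM=3
i=3 t=6 v=5: → [6,9); WM=6
i=4 t=6 v=1: → [6,9); WM=6
i=5 t=13 v=1: → [13,16); WM=13
i=6 t=15 v=4: → [13,18); WM=15
i=7 t=6 v=7: DROP (t<15-4); WM=15
i=8 t=16 v=2: → [13,19); WM=16
i=9 t=16 v=6: → [13,19); WM=16
i=10 t=14 v=8: → [13,19); WM=16
i=11 t=18 v=9: → [13,21); WM=18
i=12 t=19 v=6: → [13,22); WM=19
i=13 t=11 v=9: DROP (t<19-4); WM=19
i=14 t=18 v=5: → [13,22); WM=19
i=15 t=21 v=6: → [13,24); WM=21
i=16 t=17 v=1: → [13,24); WM=21
i=17 t=20 v=1: → [13,24); WM=21
i=18 t=18 v=3: → [13,24); WM=21
i=19 t=18 v=3: → [13,24); WM=21
i=20 t=21 v=8: → [13,24); WM=21
i=21 t=23 v=6: → [13,26); WM=23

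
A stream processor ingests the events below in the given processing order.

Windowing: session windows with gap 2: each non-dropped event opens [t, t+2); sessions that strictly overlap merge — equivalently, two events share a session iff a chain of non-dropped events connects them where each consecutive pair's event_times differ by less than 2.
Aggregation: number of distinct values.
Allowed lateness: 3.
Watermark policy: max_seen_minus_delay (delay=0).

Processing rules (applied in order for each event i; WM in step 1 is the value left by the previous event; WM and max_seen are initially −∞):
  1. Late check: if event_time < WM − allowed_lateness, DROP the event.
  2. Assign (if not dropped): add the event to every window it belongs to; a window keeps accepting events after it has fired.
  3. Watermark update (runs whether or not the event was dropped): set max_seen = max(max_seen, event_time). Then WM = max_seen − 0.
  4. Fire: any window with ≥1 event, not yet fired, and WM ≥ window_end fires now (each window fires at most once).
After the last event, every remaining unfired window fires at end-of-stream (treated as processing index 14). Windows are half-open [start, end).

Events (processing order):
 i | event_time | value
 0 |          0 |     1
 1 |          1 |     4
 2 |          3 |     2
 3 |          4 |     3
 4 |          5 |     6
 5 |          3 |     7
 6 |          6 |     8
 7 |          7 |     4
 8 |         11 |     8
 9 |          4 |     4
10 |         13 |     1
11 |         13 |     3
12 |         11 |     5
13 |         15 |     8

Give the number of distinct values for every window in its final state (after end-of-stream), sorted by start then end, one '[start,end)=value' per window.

[0,3)=2 [3,9)=6 [11,13)=2 [13,15)=2 [15,17)=1

i=0 t=0 v=1: → [0,2); WM=0
i=1 t=1 v=4: → [0,3); WM=1
i=2 t=3 v=2: → [3,5); WM=3
i=3 t=4 v=3: → [3,6); WM=4
i=4 t=5 v=6: → [3,7); WM=5
i=5 t=3 v=7: → [3,7); WM=5
i=6 t=6 v=8: → [3,8); WM=6
i=7 t=7 v=4: → [3,9); WM=7
i=8 t=11 v=8: → [11,13); WM=11
i=9 t=4 v=4: DROP (t<11-3); WM=11
i=10 t=13 v=1: → [13,15); WM=13
i=11 t=13 v=3: → [13,15); WM=13
i=12 t=11 v=5: → [11,13); WM=13
i=13 t=15 v=8: → [15,17); WM=15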